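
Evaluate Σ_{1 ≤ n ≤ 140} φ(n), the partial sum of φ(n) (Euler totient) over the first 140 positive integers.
Σ_{n ≤ 140} φ(n) = 6000

Compute φ(n) for each 1 ≤ n ≤ 140: φ(1) = 1, φ(2) = 1, φ(3) = 2, φ(4) = 2, φ(5) = 4, φ(6) = 2, φ(7) = 6, φ(8) = 4, φ(9) = 6, φ(10) = 4, φ(11) = 10, φ(12) = 4, φ(13) = 12, φ(14) = 6, φ(15) = 8, φ(16) = 8, φ(17) = 16, φ(18) = 6, φ(19) = 18, φ(20) = 8, φ(21) = 12, φ(22) = 10, φ(23) = 22, φ(24) = 8, φ(25) = 20, φ(26) = 12, φ(27) = 18, φ(28) = 12, φ(29) = 28, φ(30) = 8, φ(31) = 30, φ(32) = 16, φ(33) = 20, φ(34) = 16, φ(35) = 24, φ(36) = 12, φ(37) = 36, φ(38) = 18, φ(39) = 24, φ(40) = 16, φ(41) = 40, φ(42) = 12, φ(43) = 42, φ(44) = 20, φ(45) = 24, φ(46) = 22, φ(47) = 46, φ(48) = 16, φ(49) = 42, φ(50) = 20, φ(51) = 32, φ(52) = 24, φ(53) = 52, φ(54) = 18, φ(55) = 40, φ(56) = 24, φ(57) = 36, φ(58) = 28, φ(59) = 58, φ(60) = 16, φ(61) = 60, φ(62) = 30, φ(63) = 36, φ(64) = 32, φ(65) = 48, φ(66) = 20, φ(67) = 66, φ(68) = 32, φ(69) = 44, φ(70) = 24, φ(71) = 70, φ(72) = 24, φ(73) = 72, φ(74) = 36, φ(75) = 40, φ(76) = 36, φ(77) = 60, φ(78) = 24, φ(79) = 78, φ(80) = 32, φ(81) = 54, φ(82) = 40, φ(83) = 82, φ(84) = 24, φ(85) = 64, φ(86) = 42, φ(87) = 56, φ(88) = 40, φ(89) = 88, φ(90) = 24, φ(91) = 72, φ(92) = 44, φ(93) = 60, φ(94) = 46, φ(95) = 72, φ(96) = 32, φ(97) = 96, φ(98) = 42, φ(99) = 60, φ(100) = 40, φ(101) = 100, φ(102) = 32, φ(103) = 102, φ(104) = 48, φ(105) = 48, φ(106) = 52, φ(107) = 106, φ(108) = 36, φ(109) = 108, φ(110) = 40, φ(111) = 72, φ(112) = 48, φ(113) = 112, φ(114) = 36, φ(115) = 88, φ(116) = 56, φ(117) = 72, φ(118) = 58, φ(119) = 96, φ(120) = 32, φ(121) = 110, φ(122) = 60, φ(123) = 80, φ(124) = 60, φ(125) = 100, φ(126) = 36, φ(127) = 126, φ(128) = 64, φ(129) = 84, φ(130) = 48, φ(131) = 130, φ(132) = 40, φ(133) = 108, φ(134) = 66, φ(135) = 72, φ(136) = 64, φ(137) = 136, φ(138) = 44, φ(139) = 138, φ(140) = 48. Summing all 140 values: 6000. (Average order: Σ_{n ≤ x} φ(n) ~ (3/π²) x². For x = 140, (3/π²)·140² ≈ 5957.69.)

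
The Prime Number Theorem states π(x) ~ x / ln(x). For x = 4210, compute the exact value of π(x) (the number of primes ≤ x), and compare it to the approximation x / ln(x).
π(4210) = 575;  x/ln(x) ≈ 504.48;  relative error ≈ 12.26%.

Directly count primes up to 4210: π(4210) = 575. The PNT approximation gives 4210/ln(4210) ≈ 4210/8.34522 ≈ 504.48. Relative error (π(x) − x/ln(x)) / π(x) ≈ 12.26%; the approximation is known to undercount slightly (Li(x) is a better estimate).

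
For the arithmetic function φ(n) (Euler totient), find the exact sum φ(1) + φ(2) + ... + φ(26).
Σ_{n ≤ 26} φ(n) = 212

Compute φ(n) for each 1 ≤ n ≤ 26: φ(1) = 1, φ(2) = 1, φ(3) = 2, φ(4) = 2, φ(5) = 4, φ(6) = 2, φ(7) = 6, φ(8) = 4, φ(9) = 6, φ(10) = 4, φ(11) = 10, φ(12) = 4, φ(13) = 12, φ(14) = 6, φ(15) = 8, φ(16) = 8, φ(17) = 16, φ(18) = 6, φ(19) = 18, φ(20) = 8, φ(21) = 12, φ(22) = 10, φ(23) = 22, φ(24) = 8, φ(25) = 20, φ(26) = 12. Summing all 26 values: 212. (Average order: Σ_{n ≤ x} φ(n) ~ (3/π²) x². For x = 26, (3/π²)·26² ≈ 205.48.)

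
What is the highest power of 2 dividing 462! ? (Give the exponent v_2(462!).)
v_2(462!) = 456

Legendre's formula: v_p(n!) = Σ_{k ≥ 1} ⌊n / p^k⌋. For p = 2, n = 462, the terms are:
  ⌊462/2^1⌋ = ⌊462/2⌋ = 231
  ⌊462/2^2⌋ = ⌊462/4⌋ = 115
  ⌊462/2^3⌋ = ⌊462/8⌋ = 57
  ⌊462/2^4⌋ = ⌊462/16⌋ = 28
  ⌊462/2^5⌋ = ⌊462/32⌋ = 14
  ⌊462/2^6⌋ = ⌊462/64⌋ = 7
  ⌊462/2^7⌋ = ⌊462/128⌋ = 3
  ⌊462/2^8⌋ = ⌊462/256⌋ = 1
(the next term ⌊462/2^9⌋ = 0, terminating the sum). Summing: v_2(462!) = 231 + 115 + 57 + 28 + 14 + 7 + 3 + 1 = 456.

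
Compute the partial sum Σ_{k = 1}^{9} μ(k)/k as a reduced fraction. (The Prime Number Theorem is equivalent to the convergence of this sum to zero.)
Σ μ(k)/k = -1/105

Values of μ(k) for 1 ≤ k ≤ 9: μ(1) = 1, μ(2) = -1, μ(3) = -1, μ(5) = -1, μ(6) = 1, μ(7) = -1, with μ = 0 on non-squarefree integers. Summing μ(k)/k for k where μ(k) ≠ 0 gives -1/105 ≈ -0.0095. (PNT ⟺ this sum → 0 as n → ∞.)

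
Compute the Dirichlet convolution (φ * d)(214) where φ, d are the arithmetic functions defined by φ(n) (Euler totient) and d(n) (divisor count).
(φ * d)(214) = 324

Divisors of 214: [1, 2, 107, 214]. For each d | 214:
  d = 1: φ(1) · d(214/1) = 1 · 4 = 4
  d = 2: φ(2) · d(214/2) = 1 · 2 = 2
  d = 107: φ(107) · d(214/107) = 106 · 2 = 212
  d = 214: φ(214) · d(214/214) = 106 · 1 = 106
Summing: (φ * d)(214) = 4 + 2 + 212 + 106 = 324.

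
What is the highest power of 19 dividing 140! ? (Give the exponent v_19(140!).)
v_19(140!) = 7

Legendre's formula: v_p(n!) = Σ_{k ≥ 1} ⌊n / p^k⌋. For p = 19, n = 140, the terms are:
  ⌊140/19^1⌋ = ⌊140/19⌋ = 7
(the next term ⌊140/19^2⌋ = 0, terminating the sum). Summing: v_19(140!) = 7 = 7.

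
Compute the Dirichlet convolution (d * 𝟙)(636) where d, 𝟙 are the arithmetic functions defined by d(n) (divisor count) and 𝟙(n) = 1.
(d * 𝟙)(636) = 54

Divisors of 636: [1, 2, 3, 4, 6, 12, 53, 106, 159, 212, 318, 636]. For each d | 636:
  d = 1: d(1) · 𝟙(636/1) = 1 · 1 = 1
  d = 2: d(2) · 𝟙(636/2) = 2 · 1 = 2
  d = 3: d(3) · 𝟙(636/3) = 2 · 1 = 2
  d = 4: d(4) · 𝟙(636/4) = 3 · 1 = 3
  d = 6: d(6) · 𝟙(636/6) = 4 · 1 = 4
  d = 12: d(12) · 𝟙(636/12) = 6 · 1 = 6
  d = 53: d(53) · 𝟙(636/53) = 2 · 1 = 2
  d = 106: d(106) · 𝟙(636/106) = 4 · 1 = 4
  d = 159: d(159) · 𝟙(636/159) = 4 · 1 = 4
  d = 212: d(212) · 𝟙(636/212) = 6 · 1 = 6
  d = 318: d(318) · 𝟙(636/318) = 8 · 1 = 8
  d = 636: d(636) · 𝟙(636/636) = 12 · 1 = 12
Summing: (d * 𝟙)(636) = 1 + 2 + 2 + 3 + 4 + 6 + 2 + 4 + 4 + 6 + 8 + 12 = 54.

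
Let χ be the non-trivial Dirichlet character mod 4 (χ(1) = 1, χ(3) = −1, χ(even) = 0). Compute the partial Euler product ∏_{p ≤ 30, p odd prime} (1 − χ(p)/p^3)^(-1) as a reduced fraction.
∏ = 332738560088645051275/343395528292159193088

The odd primes p ≤ 30 are [3, 5, 7, 11, 13, 17, 19, 23, 29]. For each, χ(p) = 1 if p ≡ 1 mod 4, χ(p) = −1 if p ≡ 3 mod 4. Taking (1 − χ(p)/p^3)^(-1) = p^3/(p^3 − χ(p)): (1 − (-1)/3^3)^(-1) · (1 − (1)/5^3)^(-1) · (1 − (-1)/7^3)^(-1) · (1 − (-1)/11^3)^(-1) · (1 − (1)/13^3)^(-1) · (1 − (1)/17^3)^(-1) · (1 − (-1)/19^3)^(-1) · (1 − (-1)/23^3)^(-1) · (1 − (1)/29^3)^(-1) = 332738560088645051275/343395528292159193088.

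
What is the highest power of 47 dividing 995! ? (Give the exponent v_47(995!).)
v_47(995!) = 21

Legendre's formula: v_p(n!) = Σ_{k ≥ 1} ⌊n / p^k⌋. For p = 47, n = 995, the terms are:
  ⌊995/47^1⌋ = ⌊995/47⌋ = 21
(the next term ⌊995/47^2⌋ = 0, terminating the sum). Summing: v_47(995!) = 21 = 21.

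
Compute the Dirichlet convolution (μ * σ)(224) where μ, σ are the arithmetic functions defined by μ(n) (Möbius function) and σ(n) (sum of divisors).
(μ * σ)(224) = 224

Divisors of 224: [1, 2, 4, 7, 8, 14, 16, 28, 32, 56, 112, 224]. For each d | 224:
  d = 1: μ(1) · σ(224/1) = 1 · 504 = 504
  d = 2: μ(2) · σ(224/2) = -1 · 248 = -248
  d = 4: μ(4) · σ(224/4) = 0 · 120 = 0
  d = 7: μ(7) · σ(224/7) = -1 · 63 = -63
  d = 8: μ(8) · σ(224/8) = 0 · 56 = 0
  d = 14: μ(14) · σ(224/14) = 1 · 31 = 31
  d = 16: μ(16) · σ(224/16) = 0 · 24 = 0
  d = 28: μ(28) · σ(224/28) = 0 · 15 = 0
  d = 32: μ(32) · σ(224/32) = 0 · 8 = 0
  d = 56: μ(56) · σ(224/56) = 0 · 7 = 0
  d = 112: μ(112) · σ(224/112) = 0 · 3 = 0
  d = 224: μ(224) · σ(224/224) = 0 · 1 = 0
Summing: (μ * σ)(224) = 504 + -248 + 0 + -63 + 0 + 31 + 0 + 0 + 0 + 0 + 0 + 0 = 224.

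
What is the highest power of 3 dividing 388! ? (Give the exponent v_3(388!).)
v_3(388!) = 191

Legendre's formula: v_p(n!) = Σ_{k ≥ 1} ⌊n / p^k⌋. For p = 3, n = 388, the terms are:
  ⌊388/3^1⌋ = ⌊388/3⌋ = 129
  ⌊388/3^2⌋ = ⌊388/9⌋ = 43
  ⌊388/3^3⌋ = ⌊388/27⌋ = 14
  ⌊388/3^4⌋ = ⌊388/81⌋ = 4
  ⌊388/3^5⌋ = ⌊388/243⌋ = 1
(the next term ⌊388/3^6⌋ = 0, terminating the sum). Summing: v_3(388!) = 129 + 43 + 14 + 4 + 1 = 191.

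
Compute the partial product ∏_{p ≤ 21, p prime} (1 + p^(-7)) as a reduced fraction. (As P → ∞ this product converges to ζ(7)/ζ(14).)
∏ = 1068826090093603336253543016500022477644576/1060040977976779320486482915314295925421875

The primes p ≤ 21 are [2, 3, 5, 7, 11, 13, 17, 19]. For each, (1 + 1/p^7) = (p^7 + 1)/p^7. Multiplying these fractions over p ∈ [2, 3, 5, 7, 11, 13, 17, 19] gives 1068826090093603336253543016500022477644576/1060040977976779320486482915314295925421875. (In the limit P → ∞ this tends to ζ(7)/ζ(14).)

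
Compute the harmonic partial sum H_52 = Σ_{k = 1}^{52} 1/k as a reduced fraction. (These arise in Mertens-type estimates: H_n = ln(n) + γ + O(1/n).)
H_52 = 14063600165435720745359/3099044504245996706400

Direct summation: H_52 = 1 + 1/2 + ... + 1/52. The least common denominator is lcm(1, ..., 52) = 3099044504245996706400; over this denominator the numerator is 3099044504245996706400 + 1549522252122998353200 + 1033014834748665568800 + 774761126061499176600 + 619808900849199341280 + 516507417374332784400 + 442720643463713815200 + 387380563030749588300 + 344338278249555189600 + 309904450424599670640 + 281731318567817882400 + 258253708687166392200 + 238388038788153592800 + 221360321731856907600 + 206602966949733113760 + 193690281515374794150 + 182296735543882159200 + 172169139124777594800 + 163107605486631405600 + 154952225212299835320 + 147573547821237938400 + 140865659283908941200 + 134741065401999856800 + 129126854343583196100 + 123961780169839868256 + 119194019394076796400 + 114779426083185063200 + 110680160865928453800 + 106863603594689541600 + 103301483474866556880 + 99969177556322474400 + 96845140757687397075 + 93910439522605960800 + 91148367771941079600 + 88544128692742763040 + 86084569562388797400 + 83757959574216127200 + 81553802743315702800 + 79462679596051197600 + 77476112606149917660 + 75586451323073090400 + 73786773910618969200 + 72070802424325504800 + 70432829641954470600 + 68867655649911037920 + 67370532700999928400 + 65937117111616951200 + 64563427171791598050 + 63245806209101973600 + 61980890084919934128 + 60765578514627386400 + 59597009697038398200 = 14063600165435720745359, so H_52 = 14063600165435720745359/3099044504245996706400 (already in lowest terms) ≈ 4.53804. (The PNT-adjacent estimate ln(52) + γ ≈ 4.52846 matches within O(1/n).)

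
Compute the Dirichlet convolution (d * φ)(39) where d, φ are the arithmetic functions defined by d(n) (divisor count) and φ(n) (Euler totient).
(d * φ)(39) = 56

Divisors of 39: [1, 3, 13, 39]. For each d | 39:
  d = 1: d(1) · φ(39/1) = 1 · 24 = 24
  d = 3: d(3) · φ(39/3) = 2 · 12 = 24
  d = 13: d(13) · φ(39/13) = 2 · 2 = 4
  d = 39: d(39) · φ(39/39) = 4 · 1 = 4
Summing: (d * φ)(39) = 24 + 24 + 4 + 4 = 56.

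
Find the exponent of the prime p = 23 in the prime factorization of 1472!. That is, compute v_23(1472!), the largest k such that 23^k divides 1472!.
v_23(1472!) = 66

Legendre's formula: v_p(n!) = Σ_{k ≥ 1} ⌊n / p^k⌋. For p = 23, n = 1472, the terms are:
  ⌊1472/23^1⌋ = ⌊1472/23⌋ = 64
  ⌊1472/23^2⌋ = ⌊1472/529⌋ = 2
(the next term ⌊1472/23^3⌋ = 0, terminating the sum). Summing: v_23(1472!) = 64 + 2 = 66.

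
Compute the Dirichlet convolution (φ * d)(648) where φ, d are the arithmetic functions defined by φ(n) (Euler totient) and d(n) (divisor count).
(φ * d)(648) = 1815

Divisors of 648: [1, 2, 3, 4, 6, 8, 9, 12, 18, 24, 27, 36, 54, 72, 81, 108, 162, 216, 324, 648]. For each d | 648:
  d = 1: φ(1) · d(648/1) = 1 · 20 = 20
  d = 2: φ(2) · d(648/2) = 1 · 15 = 15
  d = 3: φ(3) · d(648/3) = 2 · 16 = 32
  d = 4: φ(4) · d(648/4) = 2 · 10 = 20
  d = 6: φ(6) · d(648/6) = 2 · 12 = 24
  d = 8: φ(8) · d(648/8) = 4 · 5 = 20
  d = 9: φ(9) · d(648/9) = 6 · 12 = 72
  d = 12: φ(12) · d(648/12) = 4 · 8 = 32
  d = 18: φ(18) · d(648/18) = 6 · 9 = 54
  d = 24: φ(24) · d(648/24) = 8 · 4 = 32
  d = 27: φ(27) · d(648/27) = 18 · 8 = 144
  d = 36: φ(36) · d(648/36) = 12 · 6 = 72
  d = 54: φ(54) · d(648/54) = 18 · 6 = 108
  d = 72: φ(72) · d(648/72) = 24 · 3 = 72
  d = 81: φ(81) · d(648/81) = 54 · 4 = 216
  d = 108: φ(108) · d(648/108) = 36 · 4 = 144
  d = 162: φ(162) · d(648/162) = 54 · 3 = 162
  d = 216: φ(216) · d(648/216) = 72 · 2 = 144
  d = 324: φ(324) · d(648/324) = 108 · 2 = 216
  d = 648: φ(648) · d(648/648) = 216 · 1 = 216
Summing: (φ * d)(648) = 20 + 15 + 32 + 20 + 24 + 20 + 72 + 32 + 54 + 32 + 144 + 72 + 108 + 72 + 216 + 144 + 162 + 144 + 216 + 216 = 1815.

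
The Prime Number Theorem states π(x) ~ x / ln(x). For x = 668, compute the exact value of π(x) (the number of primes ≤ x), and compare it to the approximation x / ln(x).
π(668) = 121;  x/ln(x) ≈ 102.70;  relative error ≈ 15.12%.

Directly count primes up to 668: π(668) = 121. The PNT approximation gives 668/ln(668) ≈ 668/6.50429 ≈ 102.70. Relative error (π(x) − x/ln(x)) / π(x) ≈ 15.12%; the approximation is known to undercount slightly (Li(x) is a better estimate).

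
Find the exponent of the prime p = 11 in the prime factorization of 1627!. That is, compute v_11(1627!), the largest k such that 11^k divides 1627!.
v_11(1627!) = 161

Legendre's formula: v_p(n!) = Σ_{k ≥ 1} ⌊n / p^k⌋. For p = 11, n = 1627, the terms are:
  ⌊1627/11^1⌋ = ⌊1627/11⌋ = 147
  ⌊1627/11^2⌋ = ⌊1627/121⌋ = 13
  ⌊1627/11^3⌋ = ⌊1627/1331⌋ = 1
(the next term ⌊1627/11^4⌋ = 0, terminating the sum). Summing: v_11(1627!) = 147 + 13 + 1 = 161.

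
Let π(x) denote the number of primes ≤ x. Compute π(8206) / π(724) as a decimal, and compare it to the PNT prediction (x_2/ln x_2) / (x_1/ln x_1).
π(8206)/π(724) = 1028/128 ≈ 8.0312;  PNT prediction ≈ 8.2810.

π(724) = 128 and π(8206) = 1028, so π(8206)/π(724) ≈ 8.0312. The PNT-predicted ratio is (8206/ln(8206)) / (724/ln(724)) ≈ 8.2810. The two agree to within a few percent, as expected.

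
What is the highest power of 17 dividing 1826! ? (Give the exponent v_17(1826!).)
v_17(1826!) = 113

Legendre's formula: v_p(n!) = Σ_{k ≥ 1} ⌊n / p^k⌋. For p = 17, n = 1826, the terms are:
  ⌊1826/17^1⌋ = ⌊1826/17⌋ = 107
  ⌊1826/17^2⌋ = ⌊1826/289⌋ = 6
(the next term ⌊1826/17^3⌋ = 0, terminating the sum). Summing: v_17(1826!) = 107 + 6 = 113.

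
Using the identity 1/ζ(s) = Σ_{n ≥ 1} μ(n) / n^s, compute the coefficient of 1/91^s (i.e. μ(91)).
μ(91) = 1

Factor n = 91 = 7 · 13. μ(n) = 0 if any exponent ≥ 2 (not squarefree); otherwise μ(n) = (−1)^{ω(n)} where ω(n) is the number of distinct prime factors. Applying: μ(91) = 1.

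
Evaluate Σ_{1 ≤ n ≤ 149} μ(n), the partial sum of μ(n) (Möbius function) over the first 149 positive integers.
Σ_{n ≤ 149} μ(n) = 0

Compute μ(n) for each 1 ≤ n ≤ 149: μ(1) = 1, μ(2) = -1, μ(3) = -1, μ(4) = 0, μ(5) = -1, μ(6) = 1, μ(7) = -1, μ(8) = 0, μ(9) = 0, μ(10) = 1, μ(11) = -1, μ(12) = 0, μ(13) = -1, μ(14) = 1, μ(15) = 1, μ(16) = 0, μ(17) = -1, μ(18) = 0, μ(19) = -1, μ(20) = 0, μ(21) = 1, μ(22) = 1, μ(23) = -1, μ(24) = 0, μ(25) = 0, μ(26) = 1, μ(27) = 0, μ(28) = 0, μ(29) = -1, μ(30) = -1, μ(31) = -1, μ(32) = 0, μ(33) = 1, μ(34) = 1, μ(35) = 1, μ(36) = 0, μ(37) = -1, μ(38) = 1, μ(39) = 1, μ(40) = 0, μ(41) = -1, μ(42) = -1, μ(43) = -1, μ(44) = 0, μ(45) = 0, μ(46) = 1, μ(47) = -1, μ(48) = 0, μ(49) = 0, μ(50) = 0, μ(51) = 1, μ(52) = 0, μ(53) = -1, μ(54) = 0, μ(55) = 1, μ(56) = 0, μ(57) = 1, μ(58) = 1, μ(59) = -1, μ(60) = 0, μ(61) = -1, μ(62) = 1, μ(63) = 0, μ(64) = 0, μ(65) = 1, μ(66) = -1, μ(67) = -1, μ(68) = 0, μ(69) = 1, μ(70) = -1, μ(71) = -1, μ(72) = 0, μ(73) = -1, μ(74) = 1, μ(75) = 0, μ(76) = 0, μ(77) = 1, μ(78) = -1, μ(79) = -1, μ(80) = 0, μ(81) = 0, μ(82) = 1, μ(83) = -1, μ(84) = 0, μ(85) = 1, μ(86) = 1, μ(87) = 1, μ(88) = 0, μ(89) = -1, μ(90) = 0, μ(91) = 1, μ(92) = 0, μ(93) = 1, μ(94) = 1, μ(95) = 1, μ(96) = 0, μ(97) = -1, μ(98) = 0, μ(99) = 0, μ(100) = 0, μ(101) = -1, μ(102) = -1, μ(103) = -1, μ(104) = 0, μ(105) = -1, μ(106) = 1, μ(107) = -1, μ(108) = 0, μ(109) = -1, μ(110) = -1, μ(111) = 1, μ(112) = 0, μ(113) = -1, μ(114) = -1, μ(115) = 1, μ(116) = 0, μ(117) = 0, μ(118) = 1, μ(119) = 1, μ(120) = 0, μ(121) = 0, μ(122) = 1, μ(123) = 1, μ(124) = 0, μ(125) = 0, μ(126) = 0, μ(127) = -1, μ(128) = 0, μ(129) = 1, μ(130) = -1, μ(131) = -1, μ(132) = 0, μ(133) = 1, μ(134) = 1, μ(135) = 0, μ(136) = 0, μ(137) = -1, μ(138) = -1, μ(139) = -1, μ(140) = 0, μ(141) = 1, μ(142) = 1, μ(143) = 1, μ(144) = 0, μ(145) = 1, μ(146) = 1, μ(147) = 0, μ(148) = 0, μ(149) = -1. Summing all 149 values: 0. (Mertens function M(x) = Σ_{n ≤ x} μ(n); on average M(x) should be small (PNT ⟺ M(x) = o(x)).)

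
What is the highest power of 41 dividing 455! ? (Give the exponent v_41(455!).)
v_41(455!) = 11

Legendre's formula: v_p(n!) = Σ_{k ≥ 1} ⌊n / p^k⌋. For p = 41, n = 455, the terms are:
  ⌊455/41^1⌋ = ⌊455/41⌋ = 11
(the next term ⌊455/41^2⌋ = 0, terminating the sum). Summing: v_41(455!) = 11 = 11.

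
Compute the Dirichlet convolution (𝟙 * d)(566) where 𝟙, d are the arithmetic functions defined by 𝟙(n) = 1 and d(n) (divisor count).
(𝟙 * d)(566) = 9

Divisors of 566: [1, 2, 283, 566]. For each d | 566:
  d = 1: 𝟙(1) · d(566/1) = 1 · 4 = 4
  d = 2: 𝟙(2) · d(566/2) = 1 · 2 = 2
  d = 283: 𝟙(283) · d(566/283) = 1 · 2 = 2
  d = 566: 𝟙(566) · d(566/566) = 1 · 1 = 1
Summing: (𝟙 * d)(566) = 4 + 2 + 2 + 1 = 9.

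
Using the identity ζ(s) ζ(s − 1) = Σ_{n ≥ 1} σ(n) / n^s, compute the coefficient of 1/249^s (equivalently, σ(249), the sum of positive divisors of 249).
σ(249) = 336

In the product (Σ m^0/m^s)(Σ k / k^s) = Σ (Σ_{d | n} d) / n^s, the coefficient of 1/n^s is σ(n) = Σ_{d | n} d. For n = 249, divisors are [1, 3, 83, 249]; summing: σ(249) = 336.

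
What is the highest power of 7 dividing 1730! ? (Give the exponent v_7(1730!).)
v_7(1730!) = 287

Legendre's formula: v_p(n!) = Σ_{k ≥ 1} ⌊n / p^k⌋. For p = 7, n = 1730, the terms are:
  ⌊1730/7^1⌋ = ⌊1730/7⌋ = 247
  ⌊1730/7^2⌋ = ⌊1730/49⌋ = 35
  ⌊1730/7^3⌋ = ⌊1730/343⌋ = 5
(the next term ⌊1730/7^4⌋ = 0, terminating the sum). Summing: v_7(1730!) = 247 + 35 + 5 = 287.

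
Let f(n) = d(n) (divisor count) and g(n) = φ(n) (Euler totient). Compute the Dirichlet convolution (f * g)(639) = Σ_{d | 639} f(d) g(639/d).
(d * φ)(639) = 936

Divisors of 639: [1, 3, 9, 71, 213, 639]. For each d | 639:
  d = 1: d(1) · φ(639/1) = 1 · 420 = 420
  d = 3: d(3) · φ(639/3) = 2 · 140 = 280
  d = 9: d(9) · φ(639/9) = 3 · 70 = 210
  d = 71: d(71) · φ(639/71) = 2 · 6 = 12
  d = 213: d(213) · φ(639/213) = 4 · 2 = 8
  d = 639: d(639) · φ(639/639) = 6 · 1 = 6
Summing: (d * φ)(639) = 420 + 280 + 210 + 12 + 8 + 6 = 936.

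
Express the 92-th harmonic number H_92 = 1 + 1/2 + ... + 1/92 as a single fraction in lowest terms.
H_92 = 3668893996878372053122809260004199377461/718766754945489455304472257065075294400

Direct summation: H_92 = 1 + 1/2 + ... + 1/92. The least common denominator is lcm(1, ..., 92) = 718766754945489455304472257065075294400; over this denominator the numerator is 718766754945489455304472257065075294400 + 359383377472744727652236128532537647200 + 239588918315163151768157419021691764800 + 179691688736372363826118064266268823600 + 143753350989097891060894451413015058880 + 119794459157581575884078709510845882400 + 102680964992212779329210322437867899200 + 89845844368186181913059032133134411800 + 79862972771721050589385806340563921600 + 71876675494548945530447225706507529440 + 65342432267771768664042932460461390400 + 59897229578790787942039354755422941200 + 55289750380422265792651712081928868800 + 51340482496106389664605161218933949600 + 47917783663032630353631483804338352960 + 44922922184093090956529516066567205900 + 42280397349734673841439544533239723200 + 39931486385860525294692903170281960800 + 37829829207657339752866960898161857600 + 35938337747274472765223612853253764720 + 34226988330737593109736774145955966400 + 32671216133885884332021466230230695200 + 31250728475890845882803141611525012800 + 29948614789395393971019677377711470600 + 28750670197819578212178890282603011776 + 27644875190211132896325856040964434400 + 26620990923907016863128602113521307200 + 25670241248053194832302580609466974800 + 24785060515361705355326629553968113600 + 23958891831516315176815741902169176480 + 23186024353080305009821685711776622400 + 22461461092046545478264758033283602950 + 21780810755923922888014310820153796800 + 21140198674867336920719772266619861600 + 20536192998442555865842064487573579840 + 19965743192930262647346451585140980400 + 19426128512040255548769520461218251200 + 18914914603828669876433480449080928800 + 18429916793474088597550570693976289600 + 17969168873637236382611806426626882360 + 17530896462085108665962737977196958400 + 17113494165368796554868387072977983200 + 16715505928964871053592378071280820800 + 16335608066942942166010733115115347600 + 15972594554344210117877161268112784320 + 15625364237945422941401570805762506400 + 15292909679691265006478133129044155200 + 14974307394697696985509838688855735300 + 14668709284601825618458617491123985600 + 14375335098909789106089445141301505888 + 14093465783244891280479848177746574400 + 13822437595105566448162928020482217200 + 13561636885763951986876835038963684800 + 13310495461953508431564301056760653600 + 13068486453554353732808586492092278080 + 12835120624026597416151290304733487400 + 12609943069219113250955653632720619200 + 12392530257680852677663314776984056800 + 12182487371957448394991055204492801600 + 11979445915758157588407870951084588240 + 11783061556483433693515938640411070400 + 11593012176540152504910842855888311200 + 11408996110245864369912258048651988800 + 11230730546023272739132379016641801475 + 11057950076084453158530342416385773760 + 10890405377961961444007155410076898400 + 10727862014111782914992123239777243200 + 10570099337433668460359886133309930800 + 10416909491963615294267713870508337600 + 10268096499221277932921032243786789920 + 10123475421767457116964397986832046400 + 9982871596465131323673225792570490200 + 9846119930760129524718798041987332800 + 9713064256020127774384760230609125600 + 9583556732606526070726296760867670592 + 9457457301914334938216740224540464400 + 9334633181110252666291847494351627200 + 9214958396737044298775285346988144800 + 9098313353740372851955345026140193600 + 8984584436818618191305903213313441180 + 8873663641302338954376200704507102400 + 8765448231042554332981368988598479200 + 8659840421029993437403280205603316800 + 8556747082684398277434193536488991600 + 8456079469946934768287908906647944640 + 8357752964482435526796189035640410400 + 8261686838453901785108876517989371200 + 8167804033471471083005366557557673800 + 8076030954443701744994070304101969600 + 7986297277172105058938580634056392160 + 7898535768631752256093101725989838400 + 7812682118972711470700785402881253200 = 3668893996878372053122809260004199377461, so H_92 = 3668893996878372053122809260004199377461/718766754945489455304472257065075294400 (already in lowest terms) ≈ 5.10443. (The PNT-adjacent estimate ln(92) + γ ≈ 5.09900 matches within O(1/n).)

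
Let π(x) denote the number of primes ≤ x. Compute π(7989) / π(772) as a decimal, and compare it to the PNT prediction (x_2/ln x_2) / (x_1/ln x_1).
π(7989)/π(772) = 1006/136 ≈ 7.3971;  PNT prediction ≈ 7.6572.

π(772) = 136 and π(7989) = 1006, so π(7989)/π(772) ≈ 7.3971. The PNT-predicted ratio is (7989/ln(7989)) / (772/ln(772)) ≈ 7.6572. The two agree to within a few percent, as expected.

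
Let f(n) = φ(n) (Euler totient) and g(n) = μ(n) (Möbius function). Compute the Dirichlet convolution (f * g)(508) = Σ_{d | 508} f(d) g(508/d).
(φ * μ)(508) = 125

Divisors of 508: [1, 2, 4, 127, 254, 508]. For each d | 508:
  d = 1: φ(1) · μ(508/1) = 1 · 0 = 0
  d = 2: φ(2) · μ(508/2) = 1 · 1 = 1
  d = 4: φ(4) · μ(508/4) = 2 · -1 = -2
  d = 127: φ(127) · μ(508/127) = 126 · 0 = 0
  d = 254: φ(254) · μ(508/254) = 126 · -1 = -126
  d = 508: φ(508) · μ(508/508) = 252 · 1 = 252
Summing: (φ * μ)(508) = 0 + 1 + -2 + 0 + -126 + 252 = 125.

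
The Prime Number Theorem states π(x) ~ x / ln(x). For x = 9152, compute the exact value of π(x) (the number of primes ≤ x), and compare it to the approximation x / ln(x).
π(9152) = 1134;  x/ln(x) ≈ 1003.32;  relative error ≈ 11.52%.

Directly count primes up to 9152: π(9152) = 1134. The PNT approximation gives 9152/ln(9152) ≈ 9152/9.12173 ≈ 1003.32. Relative error (π(x) − x/ln(x)) / π(x) ≈ 11.52%; the approximation is known to undercount slightly (Li(x) is a better estimate).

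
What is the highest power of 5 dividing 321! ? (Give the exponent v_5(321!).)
v_5(321!) = 78

Legendre's formula: v_p(n!) = Σ_{k ≥ 1} ⌊n / p^k⌋. For p = 5, n = 321, the terms are:
  ⌊321/5^1⌋ = ⌊321/5⌋ = 64
  ⌊321/5^2⌋ = ⌊321/25⌋ = 12
  ⌊321/5^3⌋ = ⌊321/125⌋ = 2
(the next term ⌊321/5^4⌋ = 0, terminating the sum). Summing: v_5(321!) = 64 + 12 + 2 = 78.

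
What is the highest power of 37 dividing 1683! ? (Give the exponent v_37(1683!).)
v_37(1683!) = 46

Legendre's formula: v_p(n!) = Σ_{k ≥ 1} ⌊n / p^k⌋. For p = 37, n = 1683, the terms are:
  ⌊1683/37^1⌋ = ⌊1683/37⌋ = 45
  ⌊1683/37^2⌋ = ⌊1683/1369⌋ = 1
(the next term ⌊1683/37^3⌋ = 0, terminating the sum). Summing: v_37(1683!) = 45 + 1 = 46.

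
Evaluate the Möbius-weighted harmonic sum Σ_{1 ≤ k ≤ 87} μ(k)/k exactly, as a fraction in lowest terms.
Σ μ(k)/k = 2609341595728673683821147444809/267064515689275851355624017992790

Values of μ(k) for 1 ≤ k ≤ 87: μ(1) = 1, μ(2) = -1, μ(3) = -1, μ(5) = -1, μ(6) = 1, μ(7) = -1, μ(10) = 1, μ(11) = -1, μ(13) = -1, μ(14) = 1, μ(15) = 1, μ(17) = -1, μ(19) = -1, μ(21) = 1, μ(22) = 1, μ(23) = -1, μ(26) = 1, μ(29) = -1, μ(30) = -1, μ(31) = -1, μ(33) = 1, μ(34) = 1, μ(35) = 1, μ(37) = -1, μ(38) = 1, μ(39) = 1, μ(41) = -1, μ(42) = -1, μ(43) = -1, μ(46) = 1, μ(47) = -1, μ(51) = 1, μ(53) = -1, μ(55) = 1, μ(57) = 1, μ(58) = 1, μ(59) = -1, μ(61) = -1, μ(62) = 1, μ(65) = 1, μ(66) = -1, μ(67) = -1, μ(69) = 1, μ(70) = -1, μ(71) = -1, μ(73) = -1, μ(74) = 1, μ(77) = 1, μ(78) = -1, μ(79) = -1, μ(82) = 1, μ(83) = -1, μ(85) = 1, μ(86) = 1, μ(87) = 1, with μ = 0 on non-squarefree integers. Summing μ(k)/k for k where μ(k) ≠ 0 gives 2609341595728673683821147444809/267064515689275851355624017992790 ≈ 0.0098. (PNT ⟺ this sum → 0 as n → ∞.)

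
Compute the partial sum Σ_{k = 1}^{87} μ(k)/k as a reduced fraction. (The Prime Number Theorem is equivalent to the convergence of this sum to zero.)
Σ μ(k)/k = 2609341595728673683821147444809/267064515689275851355624017992790

Values of μ(k) for 1 ≤ k ≤ 87: μ(1) = 1, μ(2) = -1, μ(3) = -1, μ(5) = -1, μ(6) = 1, μ(7) = -1, μ(10) = 1, μ(11) = -1, μ(13) = -1, μ(14) = 1, μ(15) = 1, μ(17) = -1, μ(19) = -1, μ(21) = 1, μ(22) = 1, μ(23) = -1, μ(26) = 1, μ(29) = -1, μ(30) = -1, μ(31) = -1, μ(33) = 1, μ(34) = 1, μ(35) = 1, μ(37) = -1, μ(38) = 1, μ(39) = 1, μ(41) = -1, μ(42) = -1, μ(43) = -1, μ(46) = 1, μ(47) = -1, μ(51) = 1, μ(53) = -1, μ(55) = 1, μ(57) = 1, μ(58) = 1, μ(59) = -1, μ(61) = -1, μ(62) = 1, μ(65) = 1, μ(66) = -1, μ(67) = -1, μ(69) = 1, μ(70) = -1, μ(71) = -1, μ(73) = -1, μ(74) = 1, μ(77) = 1, μ(78) = -1, μ(79) = -1, μ(82) = 1, μ(83) = -1, μ(85) = 1, μ(86) = 1, μ(87) = 1, with μ = 0 on non-squarefree integers. Summing μ(k)/k for k where μ(k) ≠ 0 gives 2609341595728673683821147444809/267064515689275851355624017992790 ≈ 0.0098. (PNT ⟺ this sum → 0 as n → ∞.)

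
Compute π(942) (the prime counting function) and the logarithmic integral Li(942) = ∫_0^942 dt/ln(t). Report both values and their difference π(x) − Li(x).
π(942) = 160;  Li(942) ≈ 169.18;  π(x) − Li(x) ≈ -9.18.

Direct count of primes ≤ 942 gives π(942) = 160. Numerical evaluation of the logarithmic integral gives Li(942) ≈ 169.18. The difference π(x) − Li(x) ≈ -9.18 is typically negative for small/moderate x (Li(x) overestimates), though Littlewood's theorem shows this sign changes infinitely often.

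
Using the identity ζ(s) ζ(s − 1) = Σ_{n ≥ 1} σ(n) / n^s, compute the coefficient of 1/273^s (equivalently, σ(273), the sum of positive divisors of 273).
σ(273) = 448

In the product (Σ m^0/m^s)(Σ k / k^s) = Σ (Σ_{d | n} d) / n^s, the coefficient of 1/n^s is σ(n) = Σ_{d | n} d. For n = 273, divisors are [1, 3, 7, 13, 21, 39, 91, 273]; summing: σ(273) = 448.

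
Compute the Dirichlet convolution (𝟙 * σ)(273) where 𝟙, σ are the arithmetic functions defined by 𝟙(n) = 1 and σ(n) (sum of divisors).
(𝟙 * σ)(273) = 675

Divisors of 273: [1, 3, 7, 13, 21, 39, 91, 273]. For each d | 273:
  d = 1: 𝟙(1) · σ(273/1) = 1 · 448 = 448
  d = 3: 𝟙(3) · σ(273/3) = 1 · 112 = 112
  d = 7: 𝟙(7) · σ(273/7) = 1 · 56 = 56
  d = 13: 𝟙(13) · σ(273/13) = 1 · 32 = 32
  d = 21: 𝟙(21) · σ(273/21) = 1 · 14 = 14
  d = 39: 𝟙(39) · σ(273/39) = 1 · 8 = 8
  d = 91: 𝟙(91) · σ(273/91) = 1 · 4 = 4
  d = 273: 𝟙(273) · σ(273/273) = 1 · 1 = 1
Summing: (𝟙 * σ)(273) = 448 + 112 + 56 + 32 + 14 + 8 + 4 + 1 = 675.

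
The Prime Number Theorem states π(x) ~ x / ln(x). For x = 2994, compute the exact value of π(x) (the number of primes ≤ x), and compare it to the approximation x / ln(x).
π(2994) = 429;  x/ln(x) ≈ 374.05;  relative error ≈ 12.81%.

Directly count primes up to 2994: π(2994) = 429. The PNT approximation gives 2994/ln(2994) ≈ 2994/8.00437 ≈ 374.05. Relative error (π(x) − x/ln(x)) / π(x) ≈ 12.81%; the approximation is known to undercount slightly (Li(x) is a better estimate).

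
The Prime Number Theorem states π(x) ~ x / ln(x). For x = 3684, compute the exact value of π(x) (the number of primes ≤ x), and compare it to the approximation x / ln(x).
π(3684) = 514;  x/ln(x) ≈ 448.63;  relative error ≈ 12.72%.

Directly count primes up to 3684: π(3684) = 514. The PNT approximation gives 3684/ln(3684) ≈ 3684/8.21175 ≈ 448.63. Relative error (π(x) − x/ln(x)) / π(x) ≈ 12.72%; the approximation is known to undercount slightly (Li(x) is a better estimate).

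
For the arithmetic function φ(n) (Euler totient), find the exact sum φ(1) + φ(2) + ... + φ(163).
Σ_{n ≤ 163} φ(n) = 8154

Compute φ(n) for each 1 ≤ n ≤ 163: φ(1) = 1, φ(2) = 1, φ(3) = 2, φ(4) = 2, φ(5) = 4, φ(6) = 2, φ(7) = 6, φ(8) = 4, φ(9) = 6, φ(10) = 4, φ(11) = 10, φ(12) = 4, φ(13) = 12, φ(14) = 6, φ(15) = 8, φ(16) = 8, φ(17) = 16, φ(18) = 6, φ(19) = 18, φ(20) = 8, φ(21) = 12, φ(22) = 10, φ(23) = 22, φ(24) = 8, φ(25) = 20, φ(26) = 12, φ(27) = 18, φ(28) = 12, φ(29) = 28, φ(30) = 8, φ(31) = 30, φ(32) = 16, φ(33) = 20, φ(34) = 16, φ(35) = 24, φ(36) = 12, φ(37) = 36, φ(38) = 18, φ(39) = 24, φ(40) = 16, φ(41) = 40, φ(42) = 12, φ(43) = 42, φ(44) = 20, φ(45) = 24, φ(46) = 22, φ(47) = 46, φ(48) = 16, φ(49) = 42, φ(50) = 20, φ(51) = 32, φ(52) = 24, φ(53) = 52, φ(54) = 18, φ(55) = 40, φ(56) = 24, φ(57) = 36, φ(58) = 28, φ(59) = 58, φ(60) = 16, φ(61) = 60, φ(62) = 30, φ(63) = 36, φ(64) = 32, φ(65) = 48, φ(66) = 20, φ(67) = 66, φ(68) = 32, φ(69) = 44, φ(70) = 24, φ(71) = 70, φ(72) = 24, φ(73) = 72, φ(74) = 36, φ(75) = 40, φ(76) = 36, φ(77) = 60, φ(78) = 24, φ(79) = 78, φ(80) = 32, φ(81) = 54, φ(82) = 40, φ(83) = 82, φ(84) = 24, φ(85) = 64, φ(86) = 42, φ(87) = 56, φ(88) = 40, φ(89) = 88, φ(90) = 24, φ(91) = 72, φ(92) = 44, φ(93) = 60, φ(94) = 46, φ(95) = 72, φ(96) = 32, φ(97) = 96, φ(98) = 42, φ(99) = 60, φ(100) = 40, φ(101) = 100, φ(102) = 32, φ(103) = 102, φ(104) = 48, φ(105) = 48, φ(106) = 52, φ(107) = 106, φ(108) = 36, φ(109) = 108, φ(110) = 40, φ(111) = 72, φ(112) = 48, φ(113) = 112, φ(114) = 36, φ(115) = 88, φ(116) = 56, φ(117) = 72, φ(118) = 58, φ(119) = 96, φ(120) = 32, φ(121) = 110, φ(122) = 60, φ(123) = 80, φ(124) = 60, φ(125) = 100, φ(126) = 36, φ(127) = 126, φ(128) = 64, φ(129) = 84, φ(130) = 48, φ(131) = 130, φ(132) = 40, φ(133) = 108, φ(134) = 66, φ(135) = 72, φ(136) = 64, φ(137) = 136, φ(138) = 44, φ(139) = 138, φ(140) = 48, φ(141) = 92, φ(142) = 70, φ(143) = 120, φ(144) = 48, φ(145) = 112, φ(146) = 72, φ(147) = 84, φ(148) = 72, φ(149) = 148, φ(150) = 40, φ(151) = 150, φ(152) = 72, φ(153) = 96, φ(154) = 60, φ(155) = 120, φ(156) = 48, φ(157) = 156, φ(158) = 78, φ(159) = 104, φ(160) = 64, φ(161) = 132, φ(162) = 54, φ(163) = 162. Summing all 163 values: 8154. (Average order: Σ_{n ≤ x} φ(n) ~ (3/π²) x². For x = 163, (3/π²)·163² ≈ 8076.01.)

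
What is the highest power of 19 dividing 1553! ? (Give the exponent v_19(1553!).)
v_19(1553!) = 85

Legendre's formula: v_p(n!) = Σ_{k ≥ 1} ⌊n / p^k⌋. For p = 19, n = 1553, the terms are:
  ⌊1553/19^1⌋ = ⌊1553/19⌋ = 81
  ⌊1553/19^2⌋ = ⌊1553/361⌋ = 4
(the next term ⌊1553/19^3⌋ = 0, terminating the sum). Summing: v_19(1553!) = 81 + 4 = 85.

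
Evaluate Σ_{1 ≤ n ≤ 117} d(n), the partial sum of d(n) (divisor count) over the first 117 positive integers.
Σ_{n ≤ 117} d(n) = 578

Compute d(n) for each 1 ≤ n ≤ 117: d(1) = 1, d(2) = 2, d(3) = 2, d(4) = 3, d(5) = 2, d(6) = 4, d(7) = 2, d(8) = 4, d(9) = 3, d(10) = 4, d(11) = 2, d(12) = 6, d(13) = 2, d(14) = 4, d(15) = 4, d(16) = 5, d(17) = 2, d(18) = 6, d(19) = 2, d(20) = 6, d(21) = 4, d(22) = 4, d(23) = 2, d(24) = 8, d(25) = 3, d(26) = 4, d(27) = 4, d(28) = 6, d(29) = 2, d(30) = 8, d(31) = 2, d(32) = 6, d(33) = 4, d(34) = 4, d(35) = 4, d(36) = 9, d(37) = 2, d(38) = 4, d(39) = 4, d(40) = 8, d(41) = 2, d(42) = 8, d(43) = 2, d(44) = 6, d(45) = 6, d(46) = 4, d(47) = 2, d(48) = 10, d(49) = 3, d(50) = 6, d(51) = 4, d(52) = 6, d(53) = 2, d(54) = 8, d(55) = 4, d(56) = 8, d(57) = 4, d(58) = 4, d(59) = 2, d(60) = 12, d(61) = 2, d(62) = 4, d(63) = 6, d(64) = 7, d(65) = 4, d(66) = 8, d(67) = 2, d(68) = 6, d(69) = 4, d(70) = 8, d(71) = 2, d(72) = 12, d(73) = 2, d(74) = 4, d(75) = 6, d(76) = 6, d(77) = 4, d(78) = 8, d(79) = 2, d(80) = 10, d(81) = 5, d(82) = 4, d(83) = 2, d(84) = 12, d(85) = 4, d(86) = 4, d(87) = 4, d(88) = 8, d(89) = 2, d(90) = 12, d(91) = 4, d(92) = 6, d(93) = 4, d(94) = 4, d(95) = 4, d(96) = 12, d(97) = 2, d(98) = 6, d(99) = 6, d(100) = 9, d(101) = 2, d(102) = 8, d(103) = 2, d(104) = 8, d(105) = 8, d(106) = 4, d(107) = 2, d(108) = 12, d(109) = 2, d(110) = 8, d(111) = 4, d(112) = 10, d(113) = 2, d(114) = 8, d(115) = 4, d(116) = 6, d(117) = 6. Summing all 117 values: 578. (Dirichlet's divisor formula: Σ_{n ≤ x} d(n) = x ln(x) + (2γ − 1) x + O(√x). For x = 117, the asymptotic estimate is ≈ 575.24.)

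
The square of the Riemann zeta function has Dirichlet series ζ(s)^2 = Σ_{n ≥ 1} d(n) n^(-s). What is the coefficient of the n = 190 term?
d(190) = 8

ζ(s)^2 = (Σ 1/m^s)(Σ 1/k^s). The coefficient of 1/n^s in the product is the number of ordered pairs (m, k) with mk = n, which equals d(n). For n = 190, divisors are [1, 2, 5, 10, 19, 38, 95, 190], so d(190) = 8.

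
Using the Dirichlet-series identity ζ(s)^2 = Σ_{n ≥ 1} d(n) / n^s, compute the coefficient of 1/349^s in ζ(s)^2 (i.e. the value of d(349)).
d(349) = 2

ζ(s)^2 = (Σ 1/m^s)(Σ 1/k^s). The coefficient of 1/n^s in the product is the number of ordered pairs (m, k) with mk = n, which equals d(n). For n = 349, divisors are [1, 349], so d(349) = 2.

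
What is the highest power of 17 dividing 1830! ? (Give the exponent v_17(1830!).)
v_17(1830!) = 113

Legendre's formula: v_p(n!) = Σ_{k ≥ 1} ⌊n / p^k⌋. For p = 17, n = 1830, the terms are:
  ⌊1830/17^1⌋ = ⌊1830/17⌋ = 107
  ⌊1830/17^2⌋ = ⌊1830/289⌋ = 6
(the next term ⌊1830/17^3⌋ = 0, terminating the sum). Summing: v_17(1830!) = 107 + 6 = 113.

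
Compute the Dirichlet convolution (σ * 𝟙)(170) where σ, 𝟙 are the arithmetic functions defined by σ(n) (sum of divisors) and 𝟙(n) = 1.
(σ * 𝟙)(170) = 532

Divisors of 170: [1, 2, 5, 10, 17, 34, 85, 170]. For each d | 170:
  d = 1: σ(1) · 𝟙(170/1) = 1 · 1 = 1
  d = 2: σ(2) · 𝟙(170/2) = 3 · 1 = 3
  d = 5: σ(5) · 𝟙(170/5) = 6 · 1 = 6
  d = 10: σ(10) · 𝟙(170/10) = 18 · 1 = 18
  d = 17: σ(17) · 𝟙(170/17) = 18 · 1 = 18
  d = 34: σ(34) · 𝟙(170/34) = 54 · 1 = 54
  d = 85: σ(85) · 𝟙(170/85) = 108 · 1 = 108
  d = 170: σ(170) · 𝟙(170/170) = 324 · 1 = 324
Summing: (σ * 𝟙)(170) = 1 + 3 + 6 + 18 + 18 + 54 + 108 + 324 = 532.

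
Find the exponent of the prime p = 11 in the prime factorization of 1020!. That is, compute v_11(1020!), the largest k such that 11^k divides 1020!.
v_11(1020!) = 100

Legendre's formula: v_p(n!) = Σ_{k ≥ 1} ⌊n / p^k⌋. For p = 11, n = 1020, the terms are:
  ⌊1020/11^1⌋ = ⌊1020/11⌋ = 92
  ⌊1020/11^2⌋ = ⌊1020/121⌋ = 8
(the next term ⌊1020/11^3⌋ = 0, terminating the sum). Summing: v_11(1020!) = 92 + 8 = 100.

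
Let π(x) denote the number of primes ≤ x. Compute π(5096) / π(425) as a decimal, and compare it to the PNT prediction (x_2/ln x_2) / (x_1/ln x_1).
π(5096)/π(425) = 680/82 ≈ 8.2927;  PNT prediction ≈ 8.5012.

π(425) = 82 and π(5096) = 680, so π(5096)/π(425) ≈ 8.2927. The PNT-predicted ratio is (5096/ln(5096)) / (425/ln(425)) ≈ 8.5012. The two agree to within a few percent, as expected.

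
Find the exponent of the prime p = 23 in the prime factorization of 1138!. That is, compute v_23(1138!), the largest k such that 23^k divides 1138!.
v_23(1138!) = 51

Legendre's formula: v_p(n!) = Σ_{k ≥ 1} ⌊n / p^k⌋. For p = 23, n = 1138, the terms are:
  ⌊1138/23^1⌋ = ⌊1138/23⌋ = 49
  ⌊1138/23^2⌋ = ⌊1138/529⌋ = 2
(the next term ⌊1138/23^3⌋ = 0, terminating the sum). Summing: v_23(1138!) = 49 + 2 = 51.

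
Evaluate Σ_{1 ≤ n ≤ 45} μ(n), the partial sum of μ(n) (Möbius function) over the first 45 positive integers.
Σ_{n ≤ 45} μ(n) = -3

Compute μ(n) for each 1 ≤ n ≤ 45: μ(1) = 1, μ(2) = -1, μ(3) = -1, μ(4) = 0, μ(5) = -1, μ(6) = 1, μ(7) = -1, μ(8) = 0, μ(9) = 0, μ(10) = 1, μ(11) = -1, μ(12) = 0, μ(13) = -1, μ(14) = 1, μ(15) = 1, μ(16) = 0, μ(17) = -1, μ(18) = 0, μ(19) = -1, μ(20) = 0, μ(21) = 1, μ(22) = 1, μ(23) = -1, μ(24) = 0, μ(25) = 0, μ(26) = 1, μ(27) = 0, μ(28) = 0, μ(29) = -1, μ(30) = -1, μ(31) = -1, μ(32) = 0, μ(33) = 1, μ(34) = 1, μ(35) = 1, μ(36) = 0, μ(37) = -1, μ(38) = 1, μ(39) = 1, μ(40) = 0, μ(41) = -1, μ(42) = -1, μ(43) = -1, μ(44) = 0, μ(45) = 0. Summing all 45 values: -3. (Mertens function M(x) = Σ_{n ≤ x} μ(n); on average M(x) should be small (PNT ⟺ M(x) = o(x)).)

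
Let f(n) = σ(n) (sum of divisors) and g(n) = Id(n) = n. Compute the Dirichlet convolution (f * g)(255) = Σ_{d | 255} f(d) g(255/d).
(σ * Id)(255) = 2695

Divisors of 255: [1, 3, 5, 15, 17, 51, 85, 255]. For each d | 255:
  d = 1: σ(1) · Id(255/1) = 1 · 255 = 255
  d = 3: σ(3) · Id(255/3) = 4 · 85 = 340
  d = 5: σ(5) · Id(255/5) = 6 · 51 = 306
  d = 15: σ(15) · Id(255/15) = 24 · 17 = 408
  d = 17: σ(17) · Id(255/17) = 18 · 15 = 270
  d = 51: σ(51) · Id(255/51) = 72 · 5 = 360
  d = 85: σ(85) · Id(255/85) = 108 · 3 = 324
  d = 255: σ(255) · Id(255/255) = 432 · 1 = 432
Summing: (σ * Id)(255) = 255 + 340 + 306 + 408 + 270 + 360 + 324 + 432 = 2695.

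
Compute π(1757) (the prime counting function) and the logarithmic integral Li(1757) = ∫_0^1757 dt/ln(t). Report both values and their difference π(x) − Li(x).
π(1757) = 273;  Li(1757) ≈ 282.57;  π(x) − Li(x) ≈ -9.57.

Direct count of primes ≤ 1757 gives π(1757) = 273. Numerical evaluation of the logarithmic integral gives Li(1757) ≈ 282.57. The difference π(x) − Li(x) ≈ -9.57 is typically negative for small/moderate x (Li(x) overestimates), though Littlewood's theorem shows this sign changes infinitely often.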